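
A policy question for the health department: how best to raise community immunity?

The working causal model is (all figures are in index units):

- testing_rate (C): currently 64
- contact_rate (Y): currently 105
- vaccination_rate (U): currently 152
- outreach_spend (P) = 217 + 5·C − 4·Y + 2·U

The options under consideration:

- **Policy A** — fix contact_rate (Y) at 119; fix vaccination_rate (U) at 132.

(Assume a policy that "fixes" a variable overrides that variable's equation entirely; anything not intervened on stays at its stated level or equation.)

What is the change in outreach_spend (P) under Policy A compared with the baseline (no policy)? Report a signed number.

-96

Baseline:
  C = 64
  Y = 105
  U = 152
  P = 217 + 5·64 − 4·105 + 2·152 = 421
Policy A (Y := 119, U := 132):
  C = 64
  Y = 119
  U = 132
  P = 217 + 5·64 − 4·119 + 2·132 = 325
Change in P: 325 − 421 = -96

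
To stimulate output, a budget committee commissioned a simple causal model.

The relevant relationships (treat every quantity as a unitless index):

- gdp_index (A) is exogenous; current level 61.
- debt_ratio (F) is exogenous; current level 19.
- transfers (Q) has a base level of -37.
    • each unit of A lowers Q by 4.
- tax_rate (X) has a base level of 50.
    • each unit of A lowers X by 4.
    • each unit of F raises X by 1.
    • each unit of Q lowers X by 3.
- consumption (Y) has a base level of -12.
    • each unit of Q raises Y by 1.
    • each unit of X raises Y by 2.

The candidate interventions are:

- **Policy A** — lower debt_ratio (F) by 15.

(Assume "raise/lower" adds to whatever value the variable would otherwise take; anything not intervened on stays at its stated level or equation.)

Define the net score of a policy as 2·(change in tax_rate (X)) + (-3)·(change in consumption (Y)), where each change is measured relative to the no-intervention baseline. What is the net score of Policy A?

Baseline:
  A = 61
  F = 19
  Q = -37 − 4·61 = -281
  X = 50 − 4·61 + 19 − 3·(-281) = 668
  Y = -12 + (-281) + 2·668 = 1043
Policy A (F − 15):
  A = 61
  F = 19 − 15 = 4
  Q = -37 − 4·61 = -281
  X = 50 − 4·61 + 4 − 3·(-281) = 653
  Y = -12 + (-281) + 2·653 = 1013
ΔX = 653 − 668 = -15; ΔY = 1013 − 1043 = -30
Score = 2·(-15) + (-3)·(-30) = 60

60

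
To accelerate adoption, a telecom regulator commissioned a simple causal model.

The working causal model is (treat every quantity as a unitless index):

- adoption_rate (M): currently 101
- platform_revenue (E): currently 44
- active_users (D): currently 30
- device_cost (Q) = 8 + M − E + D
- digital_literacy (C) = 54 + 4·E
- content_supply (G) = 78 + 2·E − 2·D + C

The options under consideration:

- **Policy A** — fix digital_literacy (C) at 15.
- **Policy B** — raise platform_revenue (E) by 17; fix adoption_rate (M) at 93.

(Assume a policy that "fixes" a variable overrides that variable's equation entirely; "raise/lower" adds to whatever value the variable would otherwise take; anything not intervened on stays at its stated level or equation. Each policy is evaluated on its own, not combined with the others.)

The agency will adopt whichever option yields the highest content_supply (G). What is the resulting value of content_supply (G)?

Policy A (C := 15):
  E = 44
  D = 30
  C = 15
  G = 78 + 2·44 − 2·30 + 15 = 121
Policy B (E + 17, M := 93):
  E = 44 + 17 = 61
  D = 30
  C = 54 + 4·61 = 298
  G = 78 + 2·61 − 2·30 + 298 = 438
Comparing — Policy A: G=121, Policy B: G=438. Highest is 438 (Policy B).

438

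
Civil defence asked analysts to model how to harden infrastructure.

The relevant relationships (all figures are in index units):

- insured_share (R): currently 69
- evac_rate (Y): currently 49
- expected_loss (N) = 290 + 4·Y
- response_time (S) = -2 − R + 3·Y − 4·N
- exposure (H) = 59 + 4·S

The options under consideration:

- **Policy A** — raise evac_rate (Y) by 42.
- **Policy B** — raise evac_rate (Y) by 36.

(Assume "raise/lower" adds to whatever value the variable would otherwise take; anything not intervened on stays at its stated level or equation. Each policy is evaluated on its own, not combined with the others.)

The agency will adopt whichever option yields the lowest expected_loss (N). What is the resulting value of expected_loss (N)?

Policy A (Y + 42):
  Y = 49 + 42 = 91
  N = 290 + 4·91 = 654
Policy B (Y + 36):
  Y = 49 + 36 = 85
  N = 290 + 4·85 = 630
Comparing — Policy A: N=654, Policy B: N=630. Lowest is 630 (Policy B).

630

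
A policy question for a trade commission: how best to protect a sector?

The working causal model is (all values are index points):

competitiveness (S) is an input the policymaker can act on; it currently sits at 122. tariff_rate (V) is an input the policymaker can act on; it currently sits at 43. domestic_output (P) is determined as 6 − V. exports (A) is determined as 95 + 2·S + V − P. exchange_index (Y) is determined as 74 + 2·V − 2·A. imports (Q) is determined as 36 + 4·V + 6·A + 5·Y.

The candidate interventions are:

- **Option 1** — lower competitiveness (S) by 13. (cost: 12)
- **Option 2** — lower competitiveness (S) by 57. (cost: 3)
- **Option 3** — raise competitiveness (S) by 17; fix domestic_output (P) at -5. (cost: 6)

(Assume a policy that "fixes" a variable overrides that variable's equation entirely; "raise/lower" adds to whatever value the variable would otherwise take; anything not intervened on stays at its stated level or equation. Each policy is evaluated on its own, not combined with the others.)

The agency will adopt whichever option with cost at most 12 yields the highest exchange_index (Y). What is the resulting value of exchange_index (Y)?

-450

Option 1 (S − 13):
  S = 122 − 13 = 109
  V = 43
  P = 6 − 43 = -37
  A = 95 + 2·109 + 43 − (-37) = 393
  Y = 74 + 2·43 − 2·393 = -626
Option 2 (S − 57):
  S = 122 − 57 = 65
  V = 43
  P = 6 − 43 = -37
  A = 95 + 2·65 + 43 − (-37) = 305
  Y = 74 + 2·43 − 2·305 = -450
Option 3 (S + 17, P := -5):
  S = 122 + 17 = 139
  V = 43
  P = -5
  A = 95 + 2·139 + 43 − (-5) = 421
  Y = 74 + 2·43 − 2·421 = -682
Comparing — Option 1: Y=-626, Option 2: Y=-450, Option 3: Y=-682. Highest is -450 (Option 2).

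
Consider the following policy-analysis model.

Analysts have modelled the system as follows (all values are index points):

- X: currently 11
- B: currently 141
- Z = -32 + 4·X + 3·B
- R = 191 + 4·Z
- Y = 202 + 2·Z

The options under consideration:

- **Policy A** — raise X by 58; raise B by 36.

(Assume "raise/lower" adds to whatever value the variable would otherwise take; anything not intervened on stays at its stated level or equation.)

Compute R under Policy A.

Policy A (X + 58, B + 36):
  X = 11 + 58 = 69
  B = 141 + 36 = 177
  Z = -32 + 4·69 + 3·177 = 775
  R = 191 + 4·775 = 3291

3291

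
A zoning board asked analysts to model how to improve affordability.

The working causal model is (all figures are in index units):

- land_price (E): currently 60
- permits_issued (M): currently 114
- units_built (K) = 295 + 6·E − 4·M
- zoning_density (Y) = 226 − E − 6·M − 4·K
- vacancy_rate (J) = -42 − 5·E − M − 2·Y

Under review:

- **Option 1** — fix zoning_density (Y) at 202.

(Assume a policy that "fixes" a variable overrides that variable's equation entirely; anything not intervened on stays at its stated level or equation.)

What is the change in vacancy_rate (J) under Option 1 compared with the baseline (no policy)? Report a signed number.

-3032

Baseline:
  E = 60
  M = 114
  K = 295 + 6·60 − 4·114 = 199
  Y = 226 − 60 − 6·114 − 4·199 = -1314
  J = -42 − 5·60 − 114 − 2·(-1314) = 2172
Option 1 (Y := 202):
  E = 60
  M = 114
  K = 295 + 6·60 − 4·114 = 199
  Y = 202
  J = -42 − 5·60 − 114 − 2·202 = -860
Change in J: -860 − 2172 = -3032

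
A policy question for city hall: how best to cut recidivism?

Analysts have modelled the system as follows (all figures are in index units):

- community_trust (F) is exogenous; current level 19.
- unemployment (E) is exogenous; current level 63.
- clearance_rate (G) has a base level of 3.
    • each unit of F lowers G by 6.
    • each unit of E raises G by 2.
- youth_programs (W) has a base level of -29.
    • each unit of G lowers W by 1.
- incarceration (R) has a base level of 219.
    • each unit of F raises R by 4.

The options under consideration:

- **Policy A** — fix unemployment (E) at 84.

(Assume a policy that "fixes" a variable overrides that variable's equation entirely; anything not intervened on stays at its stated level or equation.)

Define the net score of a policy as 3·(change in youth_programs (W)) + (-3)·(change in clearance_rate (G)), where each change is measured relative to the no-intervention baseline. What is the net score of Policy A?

-252

Baseline:
  F = 19
  E = 63
  G = 3 − 6·19 + 2·63 = 15
  W = -29 − 15 = -44
Policy A (E := 84):
  F = 19
  E = 84
  G = 3 − 6·19 + 2·84 = 57
  W = -29 − 57 = -86
ΔW = -86 − (-44) = -42; ΔG = 57 − 15 = 42
Score = 3·(-42) + (-3)·42 = -252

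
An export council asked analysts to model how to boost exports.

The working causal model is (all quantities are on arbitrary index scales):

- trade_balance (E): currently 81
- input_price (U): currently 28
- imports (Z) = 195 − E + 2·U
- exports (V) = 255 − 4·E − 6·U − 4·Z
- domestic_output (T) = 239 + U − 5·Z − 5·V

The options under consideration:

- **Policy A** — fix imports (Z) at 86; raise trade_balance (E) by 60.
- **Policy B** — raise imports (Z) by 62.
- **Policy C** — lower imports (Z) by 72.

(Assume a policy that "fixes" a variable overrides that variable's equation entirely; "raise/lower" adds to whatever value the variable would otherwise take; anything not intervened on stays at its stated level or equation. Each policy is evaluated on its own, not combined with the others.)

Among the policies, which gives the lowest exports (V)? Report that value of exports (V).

Policy A (Z := 86, E + 60):
  E = 81 + 60 = 141
  U = 28
  Z = 86
  V = 255 − 4·141 − 6·28 − 4·86 = -821
Policy B (Z + 62):
  E = 81
  U = 28
  Z = 195 − 81 + 2·28 (+62 from intervention) = 232
  V = 255 − 4·81 − 6·28 − 4·232 = -1165
Policy C (Z − 72):
  E = 81
  U = 28
  Z = 195 − 81 + 2·28 (−72 from intervention) = 98
  V = 255 − 4·81 − 6·28 − 4·98 = -629
Comparing — Policy A: V=-821, Policy B: V=-1165, Policy C: V=-629. Lowest is -1165 (Policy B).

-1165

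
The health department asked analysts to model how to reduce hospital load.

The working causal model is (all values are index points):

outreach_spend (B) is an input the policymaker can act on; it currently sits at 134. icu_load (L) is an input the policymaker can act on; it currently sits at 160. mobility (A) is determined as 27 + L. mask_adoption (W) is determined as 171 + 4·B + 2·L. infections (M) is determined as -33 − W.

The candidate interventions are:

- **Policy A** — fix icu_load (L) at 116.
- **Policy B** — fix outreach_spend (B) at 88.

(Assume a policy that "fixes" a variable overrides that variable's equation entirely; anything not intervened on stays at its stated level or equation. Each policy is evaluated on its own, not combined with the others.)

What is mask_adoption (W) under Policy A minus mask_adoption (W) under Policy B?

Policy A (L := 116):
  B = 134
  L = 116
  W = 171 + 4·134 + 2·116 = 939
Policy B (B := 88):
  B = 88
  L = 160
  W = 171 + 4·88 + 2·160 = 843
W: 939 − 843 = 96

96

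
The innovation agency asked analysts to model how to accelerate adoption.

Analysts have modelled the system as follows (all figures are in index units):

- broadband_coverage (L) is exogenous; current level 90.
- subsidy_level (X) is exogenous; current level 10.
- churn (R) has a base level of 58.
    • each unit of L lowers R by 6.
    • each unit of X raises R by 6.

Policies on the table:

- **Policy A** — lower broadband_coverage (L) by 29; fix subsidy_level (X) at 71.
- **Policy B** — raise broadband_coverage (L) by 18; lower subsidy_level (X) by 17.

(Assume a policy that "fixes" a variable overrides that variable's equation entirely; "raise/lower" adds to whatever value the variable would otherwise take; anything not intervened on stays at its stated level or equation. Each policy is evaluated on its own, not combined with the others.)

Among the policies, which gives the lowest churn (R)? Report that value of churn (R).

-632

Policy A (L − 29, X := 71):
  L = 90 − 29 = 61
  X = 71
  R = 58 − 6·61 + 6·71 = 118
Policy B (L + 18, X − 17):
  L = 90 + 18 = 108
  X = 10 − 17 = -7
  R = 58 − 6·108 + 6·(-7) = -632
Comparing — Policy A: R=118, Policy B: R=-632. Lowest is -632 (Policy B).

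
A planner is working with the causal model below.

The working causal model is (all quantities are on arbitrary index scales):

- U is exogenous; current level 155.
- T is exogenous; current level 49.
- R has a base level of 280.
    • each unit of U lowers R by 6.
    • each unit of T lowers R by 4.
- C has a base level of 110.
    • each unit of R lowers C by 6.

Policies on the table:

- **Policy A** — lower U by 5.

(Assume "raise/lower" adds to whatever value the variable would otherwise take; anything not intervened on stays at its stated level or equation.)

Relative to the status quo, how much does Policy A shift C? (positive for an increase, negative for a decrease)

Baseline:
  U = 155
  T = 49
  R = 280 − 6·155 − 4·49 = -846
  C = 110 − 6·(-846) = 5186
Policy A (U − 5):
  U = 155 − 5 = 150
  T = 49
  R = 280 − 6·150 − 4·49 = -816
  C = 110 − 6·(-816) = 5006
Change in C: 5006 − 5186 = -180

-180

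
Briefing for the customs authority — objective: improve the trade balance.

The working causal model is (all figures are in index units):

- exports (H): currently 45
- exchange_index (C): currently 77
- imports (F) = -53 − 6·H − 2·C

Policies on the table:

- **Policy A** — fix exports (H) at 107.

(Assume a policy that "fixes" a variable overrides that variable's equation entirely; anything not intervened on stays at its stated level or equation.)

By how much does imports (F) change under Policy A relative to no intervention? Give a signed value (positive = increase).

-372

Baseline:
  H = 45
  C = 77
  F = -53 − 6·45 − 2·77 = -477
Policy A (H := 107):
  H = 107
  C = 77
  F = -53 − 6·107 − 2·77 = -849
Change in F: -849 − (-477) = -372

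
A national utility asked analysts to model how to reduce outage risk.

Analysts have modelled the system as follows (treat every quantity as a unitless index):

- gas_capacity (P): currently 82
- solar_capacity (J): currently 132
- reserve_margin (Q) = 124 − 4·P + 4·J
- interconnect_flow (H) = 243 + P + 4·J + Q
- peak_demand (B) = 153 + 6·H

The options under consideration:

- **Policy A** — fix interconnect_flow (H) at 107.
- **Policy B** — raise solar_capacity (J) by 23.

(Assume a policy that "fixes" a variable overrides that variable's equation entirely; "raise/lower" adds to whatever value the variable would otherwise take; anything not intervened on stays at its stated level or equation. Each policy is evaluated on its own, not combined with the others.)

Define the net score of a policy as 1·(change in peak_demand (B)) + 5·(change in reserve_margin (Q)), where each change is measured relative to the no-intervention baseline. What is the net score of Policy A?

Baseline:
  P = 82
  J = 132
  Q = 124 − 4·82 + 4·132 = 324
  H = 243 + 82 + 4·132 + 324 = 1177
  B = 153 + 6·1177 = 7215
Policy A (H := 107):
  P = 82
  J = 132
  Q = 124 − 4·82 + 4·132 = 324
  H = 107
  B = 153 + 6·107 = 795
ΔB = 795 − 7215 = -6420; ΔQ = 324 − 324 = 0
Score = 1·(-6420) + 5·0 = -6420

-6420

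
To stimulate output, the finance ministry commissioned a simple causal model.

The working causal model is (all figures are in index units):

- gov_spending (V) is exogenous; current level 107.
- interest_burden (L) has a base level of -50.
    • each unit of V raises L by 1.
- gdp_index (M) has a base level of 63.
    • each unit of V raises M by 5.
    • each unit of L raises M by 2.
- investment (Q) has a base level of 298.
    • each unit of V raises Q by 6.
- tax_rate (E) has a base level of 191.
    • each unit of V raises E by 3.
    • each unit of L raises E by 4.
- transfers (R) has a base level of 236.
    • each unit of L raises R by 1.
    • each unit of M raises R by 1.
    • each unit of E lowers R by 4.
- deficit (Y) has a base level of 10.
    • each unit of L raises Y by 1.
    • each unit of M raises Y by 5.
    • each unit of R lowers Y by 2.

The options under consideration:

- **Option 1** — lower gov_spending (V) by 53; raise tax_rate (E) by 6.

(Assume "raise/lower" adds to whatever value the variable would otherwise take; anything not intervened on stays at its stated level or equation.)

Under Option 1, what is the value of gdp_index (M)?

Option 1 (V − 53, E + 6):
  V = 107 − 53 = 54
  L = -50 + 54 = 4
  M = 63 + 5·54 + 2·4 = 341

341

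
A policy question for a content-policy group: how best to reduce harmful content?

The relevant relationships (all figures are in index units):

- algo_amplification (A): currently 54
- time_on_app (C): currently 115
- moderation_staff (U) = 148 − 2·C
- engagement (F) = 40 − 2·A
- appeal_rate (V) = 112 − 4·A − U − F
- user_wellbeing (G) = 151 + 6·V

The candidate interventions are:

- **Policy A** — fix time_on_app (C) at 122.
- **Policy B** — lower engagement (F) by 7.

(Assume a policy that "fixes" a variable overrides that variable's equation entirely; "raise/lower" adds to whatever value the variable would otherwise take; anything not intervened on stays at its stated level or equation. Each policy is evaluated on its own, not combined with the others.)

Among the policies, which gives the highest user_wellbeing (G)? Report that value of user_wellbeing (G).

Policy A (C := 122):
  A = 54
  C = 122
  U = 148 − 2·122 = -96
  F = 40 − 2·54 = -68
  V = 112 − 4·54 − (-96) − (-68) = 60
  G = 151 + 6·60 = 511
Policy B (F − 7):
  A = 54
  C = 115
  U = 148 − 2·115 = -82
  F = 40 − 2·54 (−7 from intervention) = -75
  V = 112 − 4·54 − (-82) − (-75) = 53
  G = 151 + 6·53 = 469
Comparing — Policy A: G=511, Policy B: G=469. Highest is 511 (Policy A).

511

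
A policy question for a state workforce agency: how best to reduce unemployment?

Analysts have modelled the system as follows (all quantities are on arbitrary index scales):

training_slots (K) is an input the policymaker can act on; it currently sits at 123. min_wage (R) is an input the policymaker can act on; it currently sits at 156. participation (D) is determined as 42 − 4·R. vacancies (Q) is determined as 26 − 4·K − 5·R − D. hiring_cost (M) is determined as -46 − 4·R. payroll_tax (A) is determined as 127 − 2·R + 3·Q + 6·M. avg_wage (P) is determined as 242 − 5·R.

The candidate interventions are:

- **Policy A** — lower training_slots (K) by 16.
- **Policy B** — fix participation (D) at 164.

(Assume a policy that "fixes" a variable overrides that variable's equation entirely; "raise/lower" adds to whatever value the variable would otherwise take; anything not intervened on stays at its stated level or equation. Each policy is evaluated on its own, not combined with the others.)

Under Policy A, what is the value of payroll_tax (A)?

Policy A (K − 16):
  K = 123 − 16 = 107
  R = 156
  D = 42 − 4·156 = -582
  Q = 26 − 4·107 − 5·156 − (-582) = -600
  M = -46 − 4·156 = -670
  A = 127 − 2·156 + 3·(-600) + 6·(-670) = -6005

-6005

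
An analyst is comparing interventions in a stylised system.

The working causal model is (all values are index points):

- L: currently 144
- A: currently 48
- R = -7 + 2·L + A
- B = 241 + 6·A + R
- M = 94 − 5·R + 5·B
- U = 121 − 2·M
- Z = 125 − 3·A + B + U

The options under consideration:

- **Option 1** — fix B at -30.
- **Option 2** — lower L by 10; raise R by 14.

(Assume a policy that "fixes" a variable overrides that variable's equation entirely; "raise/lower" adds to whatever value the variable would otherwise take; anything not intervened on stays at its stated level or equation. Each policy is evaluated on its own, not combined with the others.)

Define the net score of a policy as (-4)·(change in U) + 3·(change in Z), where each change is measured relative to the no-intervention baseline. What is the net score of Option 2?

Baseline:
  L = 144
  A = 48
  R = -7 + 2·144 + 48 = 329
  B = 241 + 6·48 + 329 = 858
  M = 94 − 5·329 + 5·858 = 2739
  U = 121 − 2·2739 = -5357
  Z = 125 − 3·48 + 858 + (-5357) = -4518
Option 2 (L − 10, R + 14):
  L = 144 − 10 = 134
  A = 48
  R = -7 + 2·134 + 48 (+14 from intervention) = 323
  B = 241 + 6·48 + 323 = 852
  M = 94 − 5·323 + 5·852 = 2739
  U = 121 − 2·2739 = -5357
  Z = 125 − 3·48 + 852 + (-5357) = -4524
ΔU = -5357 − (-5357) = 0; ΔZ = -4524 − (-4518) = -6
Score = (-4)·0 + 3·(-6) = -18

-18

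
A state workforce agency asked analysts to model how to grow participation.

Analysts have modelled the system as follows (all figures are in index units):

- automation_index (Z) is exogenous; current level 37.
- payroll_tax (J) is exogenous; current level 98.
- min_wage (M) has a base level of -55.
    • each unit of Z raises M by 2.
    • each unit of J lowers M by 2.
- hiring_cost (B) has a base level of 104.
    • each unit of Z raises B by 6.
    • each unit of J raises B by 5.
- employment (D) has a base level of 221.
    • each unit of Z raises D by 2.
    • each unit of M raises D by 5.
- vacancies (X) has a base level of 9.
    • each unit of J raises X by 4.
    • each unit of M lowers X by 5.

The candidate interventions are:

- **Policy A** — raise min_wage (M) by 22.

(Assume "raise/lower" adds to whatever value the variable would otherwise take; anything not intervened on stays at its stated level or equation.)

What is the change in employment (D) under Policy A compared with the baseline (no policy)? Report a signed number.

Baseline:
  Z = 37
  J = 98
  M = -55 + 2·37 − 2·98 = -177
  D = 221 + 2·37 + 5·(-177) = -590
Policy A (M + 22):
  Z = 37
  J = 98
  M = -55 + 2·37 − 2·98 (+22 from intervention) = -155
  D = 221 + 2·37 + 5·(-155) = -480
Change in D: -480 − (-590) = 110

110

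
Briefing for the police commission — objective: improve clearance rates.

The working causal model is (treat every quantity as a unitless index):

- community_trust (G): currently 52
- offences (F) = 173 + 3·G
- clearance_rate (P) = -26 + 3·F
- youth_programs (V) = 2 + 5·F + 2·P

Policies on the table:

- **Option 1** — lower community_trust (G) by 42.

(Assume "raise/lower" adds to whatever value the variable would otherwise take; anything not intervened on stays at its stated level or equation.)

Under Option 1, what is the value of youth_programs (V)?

Option 1 (G − 42):
  G = 52 − 42 = 10
  F = 173 + 3·10 = 203
  P = -26 + 3·203 = 583
  V = 2 + 5·203 + 2·583 = 2183

2183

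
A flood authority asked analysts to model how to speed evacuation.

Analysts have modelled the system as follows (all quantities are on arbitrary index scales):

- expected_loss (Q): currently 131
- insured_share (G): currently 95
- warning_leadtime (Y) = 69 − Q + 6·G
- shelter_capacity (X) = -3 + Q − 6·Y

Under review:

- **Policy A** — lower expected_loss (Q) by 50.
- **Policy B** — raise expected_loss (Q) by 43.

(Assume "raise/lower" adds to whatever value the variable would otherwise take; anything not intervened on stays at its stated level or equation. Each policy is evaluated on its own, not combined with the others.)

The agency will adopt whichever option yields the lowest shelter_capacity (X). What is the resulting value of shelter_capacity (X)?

-3270

Policy A (Q − 50):
  Q = 131 − 50 = 81
  G = 95
  Y = 69 − 81 + 6·95 = 558
  X = -3 + 81 − 6·558 = -3270
Policy B (Q + 43):
  Q = 131 + 43 = 174
  G = 95
  Y = 69 − 174 + 6·95 = 465
  X = -3 + 174 − 6·465 = -2619
Comparing — Policy A: X=-3270, Policy B: X=-2619. Lowest is -3270 (Policy A).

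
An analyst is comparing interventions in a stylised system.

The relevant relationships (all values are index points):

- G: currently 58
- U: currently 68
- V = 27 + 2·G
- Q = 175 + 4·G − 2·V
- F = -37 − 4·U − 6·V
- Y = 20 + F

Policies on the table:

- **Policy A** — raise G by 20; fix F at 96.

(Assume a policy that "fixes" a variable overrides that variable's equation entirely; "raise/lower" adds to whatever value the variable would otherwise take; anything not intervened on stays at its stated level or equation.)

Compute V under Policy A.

183

Policy A (G + 20, F := 96):
  G = 58 + 20 = 78
  V = 27 + 2·78 = 183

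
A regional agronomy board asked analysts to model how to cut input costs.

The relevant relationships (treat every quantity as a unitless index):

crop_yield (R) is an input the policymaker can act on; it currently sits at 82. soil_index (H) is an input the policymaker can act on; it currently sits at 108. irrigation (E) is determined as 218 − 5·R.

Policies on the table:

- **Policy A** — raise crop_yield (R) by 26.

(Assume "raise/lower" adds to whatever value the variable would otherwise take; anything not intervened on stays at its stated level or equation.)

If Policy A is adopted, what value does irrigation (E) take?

-322

Policy A (R + 26):
  R = 82 + 26 = 108
  E = 218 − 5·108 = -322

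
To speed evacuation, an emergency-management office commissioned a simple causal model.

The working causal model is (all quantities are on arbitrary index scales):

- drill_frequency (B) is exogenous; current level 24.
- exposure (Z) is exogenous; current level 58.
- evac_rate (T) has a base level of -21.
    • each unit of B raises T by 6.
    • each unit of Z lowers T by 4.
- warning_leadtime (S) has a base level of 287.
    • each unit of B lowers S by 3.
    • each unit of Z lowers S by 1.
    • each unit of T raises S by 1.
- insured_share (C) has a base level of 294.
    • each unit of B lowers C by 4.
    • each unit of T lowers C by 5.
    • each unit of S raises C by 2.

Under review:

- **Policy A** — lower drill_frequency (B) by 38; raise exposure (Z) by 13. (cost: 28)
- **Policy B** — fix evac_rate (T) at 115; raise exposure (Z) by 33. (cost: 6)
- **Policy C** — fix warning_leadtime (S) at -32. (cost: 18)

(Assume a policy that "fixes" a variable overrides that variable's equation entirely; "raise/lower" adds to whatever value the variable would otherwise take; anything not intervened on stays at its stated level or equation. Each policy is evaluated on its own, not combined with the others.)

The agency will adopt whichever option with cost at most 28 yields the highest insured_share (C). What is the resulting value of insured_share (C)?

Policy A (B − 38, Z + 13):
  B = 24 − 38 = -14
  Z = 58 + 13 = 71
  T = -21 + 6·(-14) − 4·71 = -389
  S = 287 − 3·(-14) − 71 + (-389) = -131
  C = 294 − 4·(-14) − 5·(-389) + 2·(-131) = 2033
Policy B (T := 115, Z + 33):
  B = 24
  Z = 58 + 33 = 91
  T = 115
  S = 287 − 3·24 − 91 + 115 = 239
  C = 294 − 4·24 − 5·115 + 2·239 = 101
Policy C (S := -32):
  B = 24
  Z = 58
  T = -21 + 6·24 − 4·58 = -109
  S = -32
  C = 294 − 4·24 − 5·(-109) + 2·(-32) = 679
Comparing — Policy A: C=2033, Policy B: C=101, Policy C: C=679. Highest is 2033 (Policy A).

2033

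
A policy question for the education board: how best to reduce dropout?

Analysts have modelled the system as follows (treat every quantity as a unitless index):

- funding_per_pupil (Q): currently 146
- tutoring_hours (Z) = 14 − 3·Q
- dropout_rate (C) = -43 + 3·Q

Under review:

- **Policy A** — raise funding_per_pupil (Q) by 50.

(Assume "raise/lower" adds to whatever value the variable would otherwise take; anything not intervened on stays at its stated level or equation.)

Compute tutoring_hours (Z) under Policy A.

-574

Policy A (Q + 50):
  Q = 146 + 50 = 196
  Z = 14 − 3·196 = -574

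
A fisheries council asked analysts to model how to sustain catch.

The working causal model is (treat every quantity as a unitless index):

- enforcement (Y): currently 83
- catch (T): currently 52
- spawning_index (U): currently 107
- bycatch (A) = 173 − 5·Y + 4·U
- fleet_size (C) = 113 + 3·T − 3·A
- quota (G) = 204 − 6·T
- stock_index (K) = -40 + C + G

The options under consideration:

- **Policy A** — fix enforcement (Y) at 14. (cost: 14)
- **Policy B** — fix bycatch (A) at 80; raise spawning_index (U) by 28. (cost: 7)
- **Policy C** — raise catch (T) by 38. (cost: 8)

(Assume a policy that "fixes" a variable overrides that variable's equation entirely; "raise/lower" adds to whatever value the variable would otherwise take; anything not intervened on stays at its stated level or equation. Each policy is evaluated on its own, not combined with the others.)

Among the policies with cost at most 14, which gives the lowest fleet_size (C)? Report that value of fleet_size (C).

-1324

Policy A (Y := 14):
  Y = 14
  T = 52
  U = 107
  A = 173 − 5·14 + 4·107 = 531
  C = 113 + 3·52 − 3·531 = -1324
Policy B (A := 80, U + 28):
  Y = 83
  T = 52
  U = 107 + 28 = 135
  A = 80
  C = 113 + 3·52 − 3·80 = 29
Policy C (T + 38):
  Y = 83
  T = 52 + 38 = 90
  U = 107
  A = 173 − 5·83 + 4·107 = 186
  C = 113 + 3·90 − 3·186 = -175
Comparing — Policy A: C=-1324, Policy B: C=29, Policy C: C=-175. Lowest is -1324 (Policy A).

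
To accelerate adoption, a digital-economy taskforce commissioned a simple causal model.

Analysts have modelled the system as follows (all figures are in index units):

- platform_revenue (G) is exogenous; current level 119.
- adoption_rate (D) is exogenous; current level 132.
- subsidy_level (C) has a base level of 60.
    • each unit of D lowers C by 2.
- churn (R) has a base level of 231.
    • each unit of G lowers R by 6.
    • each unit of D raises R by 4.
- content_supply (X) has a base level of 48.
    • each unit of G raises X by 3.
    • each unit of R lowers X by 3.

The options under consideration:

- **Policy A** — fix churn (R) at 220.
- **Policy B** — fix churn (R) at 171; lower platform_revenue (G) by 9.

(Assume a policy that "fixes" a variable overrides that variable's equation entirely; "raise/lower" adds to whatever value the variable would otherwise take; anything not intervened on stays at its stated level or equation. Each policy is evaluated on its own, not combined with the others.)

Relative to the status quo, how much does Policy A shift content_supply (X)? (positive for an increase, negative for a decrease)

Baseline:
  G = 119
  D = 132
  R = 231 − 6·119 + 4·132 = 45
  X = 48 + 3·119 − 3·45 = 270
Policy A (R := 220):
  G = 119
  D = 132
  R = 220
  X = 48 + 3·119 − 3·220 = -255
Change in X: -255 − 270 = -525

-525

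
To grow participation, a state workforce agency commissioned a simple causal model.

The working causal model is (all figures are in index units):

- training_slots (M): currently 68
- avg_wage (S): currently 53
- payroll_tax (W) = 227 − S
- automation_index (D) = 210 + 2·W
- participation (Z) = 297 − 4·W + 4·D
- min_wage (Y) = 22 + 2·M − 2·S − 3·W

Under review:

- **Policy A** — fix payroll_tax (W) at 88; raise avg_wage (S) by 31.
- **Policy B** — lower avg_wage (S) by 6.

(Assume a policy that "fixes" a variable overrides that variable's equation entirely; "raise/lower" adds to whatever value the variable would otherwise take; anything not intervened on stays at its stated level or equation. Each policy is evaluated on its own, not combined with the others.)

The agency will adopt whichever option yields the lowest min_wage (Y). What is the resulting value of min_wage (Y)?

Policy A (W := 88, S + 31):
  M = 68
  S = 53 + 31 = 84
  W = 88
  Y = 22 + 2·68 − 2·84 − 3·88 = -274
Policy B (S − 6):
  M = 68
  S = 53 − 6 = 47
  W = 227 − 47 = 180
  Y = 22 + 2·68 − 2·47 − 3·180 = -476
Comparing — Policy A: Y=-274, Policy B: Y=-476. Lowest is -476 (Policy B).

-476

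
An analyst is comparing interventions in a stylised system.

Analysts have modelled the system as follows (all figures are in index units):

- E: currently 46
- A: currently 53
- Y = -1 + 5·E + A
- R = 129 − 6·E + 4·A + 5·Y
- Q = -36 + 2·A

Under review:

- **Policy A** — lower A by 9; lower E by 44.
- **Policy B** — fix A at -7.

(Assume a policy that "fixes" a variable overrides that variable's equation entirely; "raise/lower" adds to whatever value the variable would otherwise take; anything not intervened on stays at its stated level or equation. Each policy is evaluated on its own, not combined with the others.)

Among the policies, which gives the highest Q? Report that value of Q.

52

Policy A (A − 9, E − 44):
  A = 53 − 9 = 44
  Q = -36 + 2·44 = 52
Policy B (A := -7):
  A = -7
  Q = -36 + 2·(-7) = -50
Comparing — Policy A: Q=52, Policy B: Q=-50. Highest is 52 (Policy A).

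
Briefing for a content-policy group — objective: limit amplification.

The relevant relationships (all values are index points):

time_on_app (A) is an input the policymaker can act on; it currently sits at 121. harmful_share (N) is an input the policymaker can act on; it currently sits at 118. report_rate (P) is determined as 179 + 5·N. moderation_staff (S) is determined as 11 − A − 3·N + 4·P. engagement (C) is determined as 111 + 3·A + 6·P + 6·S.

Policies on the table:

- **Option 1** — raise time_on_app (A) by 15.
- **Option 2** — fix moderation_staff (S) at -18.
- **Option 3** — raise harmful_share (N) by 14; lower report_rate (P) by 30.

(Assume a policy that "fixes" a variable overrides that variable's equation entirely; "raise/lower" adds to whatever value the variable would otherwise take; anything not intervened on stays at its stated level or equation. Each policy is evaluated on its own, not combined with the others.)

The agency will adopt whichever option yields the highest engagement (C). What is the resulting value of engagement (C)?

21708

Option 1 (A + 15):
  A = 121 + 15 = 136
  N = 118
  P = 179 + 5·118 = 769
  S = 11 − 136 − 3·118 + 4·769 = 2597
  C = 111 + 3·136 + 6·769 + 6·2597 = 20715
Option 2 (S := -18):
  A = 121
  N = 118
  P = 179 + 5·118 = 769
  S = -18
  C = 111 + 3·121 + 6·769 + 6·(-18) = 4980
Option 3 (N + 14, P − 30):
  A = 121
  N = 118 + 14 = 132
  P = 179 + 5·132 (−30 from intervention) = 809
  S = 11 − 121 − 3·132 + 4·809 = 2730
  C = 111 + 3·121 + 6·809 + 6·2730 = 21708
Comparing — Option 1: C=20715, Option 2: C=4980, Option 3: C=21708. Highest is 21708 (Option 3).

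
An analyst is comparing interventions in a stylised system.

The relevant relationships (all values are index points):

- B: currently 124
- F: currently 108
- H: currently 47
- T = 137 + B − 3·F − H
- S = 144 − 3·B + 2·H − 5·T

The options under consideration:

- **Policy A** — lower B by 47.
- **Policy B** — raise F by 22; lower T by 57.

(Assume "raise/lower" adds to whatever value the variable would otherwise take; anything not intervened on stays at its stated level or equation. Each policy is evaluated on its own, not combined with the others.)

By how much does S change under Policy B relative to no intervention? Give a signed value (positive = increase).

Baseline:
  B = 124
  F = 108
  H = 47
  T = 137 + 124 − 3·108 − 47 = -110
  S = 144 − 3·124 + 2·47 − 5·(-110) = 416
Policy B (F + 22, T − 57):
  B = 124
  F = 108 + 22 = 130
  H = 47
  T = 137 + 124 − 3·130 − 47 (−57 from intervention) = -233
  S = 144 − 3·124 + 2·47 − 5·(-233) = 1031
Change in S: 1031 − 416 = 615

615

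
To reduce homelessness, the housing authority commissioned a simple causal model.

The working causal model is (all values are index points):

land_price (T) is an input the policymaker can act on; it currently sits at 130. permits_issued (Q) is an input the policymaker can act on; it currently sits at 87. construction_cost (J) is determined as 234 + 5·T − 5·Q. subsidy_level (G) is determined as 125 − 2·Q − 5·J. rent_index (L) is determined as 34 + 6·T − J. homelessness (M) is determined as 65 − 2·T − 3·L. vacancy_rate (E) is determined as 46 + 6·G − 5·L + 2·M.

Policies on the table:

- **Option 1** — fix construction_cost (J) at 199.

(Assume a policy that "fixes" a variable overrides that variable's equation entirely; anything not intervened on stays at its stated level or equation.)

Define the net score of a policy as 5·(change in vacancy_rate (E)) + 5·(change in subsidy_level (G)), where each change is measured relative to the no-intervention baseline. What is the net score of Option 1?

30000

Baseline:
  T = 130
  Q = 87
  J = 234 + 5·130 − 5·87 = 449
  G = 125 − 2·87 − 5·449 = -2294
  L = 34 + 6·130 − 449 = 365
  M = 65 − 2·130 − 3·365 = -1290
  E = 46 + 6·(-2294) − 5·365 + 2·(-1290) = -18123
Option 1 (J := 199):
  T = 130
  Q = 87
  J = 199
  G = 125 − 2·87 − 5·199 = -1044
  L = 34 + 6·130 − 199 = 615
  M = 65 − 2·130 − 3·615 = -2040
  E = 46 + 6·(-1044) − 5·615 + 2·(-2040) = -13373
ΔE = -13373 − (-18123) = 4750; ΔG = -1044 − (-2294) = 1250
Score = 5·4750 + 5·1250 = 30000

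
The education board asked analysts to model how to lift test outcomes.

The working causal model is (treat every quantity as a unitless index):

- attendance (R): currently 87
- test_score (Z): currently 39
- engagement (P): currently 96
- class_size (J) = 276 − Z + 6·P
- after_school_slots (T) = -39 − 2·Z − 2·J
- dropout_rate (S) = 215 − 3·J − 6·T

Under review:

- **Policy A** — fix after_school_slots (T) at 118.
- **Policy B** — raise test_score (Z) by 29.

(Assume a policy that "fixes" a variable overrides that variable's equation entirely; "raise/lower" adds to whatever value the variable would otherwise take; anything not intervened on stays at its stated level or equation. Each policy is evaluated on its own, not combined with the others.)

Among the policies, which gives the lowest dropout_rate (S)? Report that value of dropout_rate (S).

Policy A (T := 118):
  Z = 39
  P = 96
  J = 276 − 39 + 6·96 = 813
  T = 118
  S = 215 − 3·813 − 6·118 = -2932
Policy B (Z + 29):
  Z = 39 + 29 = 68
  P = 96
  J = 276 − 68 + 6·96 = 784
  T = -39 − 2·68 − 2·784 = -1743
  S = 215 − 3·784 − 6·(-1743) = 8321
Comparing — Policy A: S=-2932, Policy B: S=8321. Lowest is -2932 (Policy A).

-2932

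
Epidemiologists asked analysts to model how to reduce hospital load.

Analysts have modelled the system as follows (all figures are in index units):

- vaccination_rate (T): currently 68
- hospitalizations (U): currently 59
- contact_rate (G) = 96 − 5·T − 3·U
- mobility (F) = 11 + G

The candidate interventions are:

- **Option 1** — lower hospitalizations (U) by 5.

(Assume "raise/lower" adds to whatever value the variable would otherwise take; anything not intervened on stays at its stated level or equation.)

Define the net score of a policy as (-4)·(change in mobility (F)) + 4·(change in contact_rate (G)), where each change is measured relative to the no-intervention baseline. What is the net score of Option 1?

0

Baseline:
  T = 68
  U = 59
  G = 96 − 5·68 − 3·59 = -421
  F = 11 + (-421) = -410
Option 1 (U − 5):
  T = 68
  U = 59 − 5 = 54
  G = 96 − 5·68 − 3·54 = -406
  F = 11 + (-406) = -395
ΔF = -395 − (-410) = 15; ΔG = -406 − (-421) = 15
Score = (-4)·15 + 4·15 = 0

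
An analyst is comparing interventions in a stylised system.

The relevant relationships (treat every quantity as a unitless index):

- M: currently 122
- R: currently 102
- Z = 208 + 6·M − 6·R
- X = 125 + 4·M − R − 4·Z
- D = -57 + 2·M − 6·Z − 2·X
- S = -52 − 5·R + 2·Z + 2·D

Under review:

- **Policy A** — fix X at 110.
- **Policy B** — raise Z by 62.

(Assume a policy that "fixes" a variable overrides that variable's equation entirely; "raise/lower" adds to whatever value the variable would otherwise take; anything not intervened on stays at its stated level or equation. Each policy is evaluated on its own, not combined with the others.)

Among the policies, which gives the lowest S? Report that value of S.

-3908

Policy A (X := 110):
  M = 122
  R = 102
  Z = 208 + 6·122 − 6·102 = 328
  X = 110
  D = -57 + 2·122 − 6·328 − 2·110 = -2001
  S = -52 − 5·102 + 2·328 + 2·(-2001) = -3908
Policy B (Z + 62):
  M = 122
  R = 102
  Z = 208 + 6·122 − 6·102 (+62 from intervention) = 390
  X = 125 + 4·122 − 102 − 4·390 = -1049
  D = -57 + 2·122 − 6·390 − 2·(-1049) = -55
  S = -52 − 5·102 + 2·390 + 2·(-55) = 108
Comparing — Policy A: S=-3908, Policy B: S=108. Lowest is -3908 (Policy A).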